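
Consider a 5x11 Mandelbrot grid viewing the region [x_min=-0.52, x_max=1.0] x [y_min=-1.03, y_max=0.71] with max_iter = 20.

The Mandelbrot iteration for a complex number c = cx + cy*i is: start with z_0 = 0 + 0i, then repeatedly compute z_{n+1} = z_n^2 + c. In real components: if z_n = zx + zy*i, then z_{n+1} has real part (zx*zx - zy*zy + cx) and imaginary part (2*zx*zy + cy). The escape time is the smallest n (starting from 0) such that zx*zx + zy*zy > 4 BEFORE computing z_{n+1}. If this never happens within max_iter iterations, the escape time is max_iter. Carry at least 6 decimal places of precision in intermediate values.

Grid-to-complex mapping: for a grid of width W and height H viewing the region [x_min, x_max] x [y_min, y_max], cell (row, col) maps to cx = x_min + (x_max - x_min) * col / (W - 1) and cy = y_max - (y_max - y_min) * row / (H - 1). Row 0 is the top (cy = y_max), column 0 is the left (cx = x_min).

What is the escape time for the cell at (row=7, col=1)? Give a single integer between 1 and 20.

z_0 = 0 + 0i, c = -0.1400 + -0.5080i
Iter 1: z = -0.1400 + -0.5080i, |z|^2 = 0.2777
Iter 2: z = -0.3785 + -0.3658i, |z|^2 = 0.2770
Iter 3: z = -0.1305 + -0.2311i, |z|^2 = 0.0705
Iter 4: z = -0.1764 + -0.4476i, |z|^2 = 0.2315
Iter 5: z = -0.3093 + -0.3501i, |z|^2 = 0.2182
Iter 6: z = -0.1669 + -0.2915i, |z|^2 = 0.1128
Iter 7: z = -0.1971 + -0.4107i, |z|^2 = 0.2075
Iter 8: z = -0.2698 + -0.3461i, |z|^2 = 0.1926
Iter 9: z = -0.1870 + -0.3212i, |z|^2 = 0.1381
Iter 10: z = -0.2082 + -0.3879i, |z|^2 = 0.1938
Iter 11: z = -0.2471 + -0.3465i, |z|^2 = 0.1811
Iter 12: z = -0.1990 + -0.3368i, |z|^2 = 0.1530
Iter 13: z = -0.2138 + -0.3740i, |z|^2 = 0.1856
Iter 14: z = -0.2341 + -0.3481i, |z|^2 = 0.1760
Iter 15: z = -0.2063 + -0.3450i, |z|^2 = 0.1616
Iter 16: z = -0.2165 + -0.3656i, |z|^2 = 0.1805
Iter 17: z = -0.2268 + -0.3497i, |z|^2 = 0.1738
Iter 18: z = -0.2109 + -0.3493i, |z|^2 = 0.1665
Iter 19: z = -0.2176 + -0.3607i, |z|^2 = 0.1774

Answer: 20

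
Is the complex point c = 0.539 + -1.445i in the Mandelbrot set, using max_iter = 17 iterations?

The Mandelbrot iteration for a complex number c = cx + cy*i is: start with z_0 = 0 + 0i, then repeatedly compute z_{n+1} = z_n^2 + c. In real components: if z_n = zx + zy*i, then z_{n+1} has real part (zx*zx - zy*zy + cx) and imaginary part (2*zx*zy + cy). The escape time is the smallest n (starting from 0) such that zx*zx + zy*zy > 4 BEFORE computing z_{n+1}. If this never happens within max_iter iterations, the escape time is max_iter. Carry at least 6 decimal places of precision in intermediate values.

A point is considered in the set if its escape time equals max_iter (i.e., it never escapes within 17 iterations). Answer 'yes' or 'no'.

z_0 = 0 + 0i, c = 0.5390 + -1.4450i
Iter 1: z = 0.5390 + -1.4450i, |z|^2 = 2.3785
Iter 2: z = -1.2585 + -3.0027i, |z|^2 = 10.6001
Escaped at iteration 2

Answer: no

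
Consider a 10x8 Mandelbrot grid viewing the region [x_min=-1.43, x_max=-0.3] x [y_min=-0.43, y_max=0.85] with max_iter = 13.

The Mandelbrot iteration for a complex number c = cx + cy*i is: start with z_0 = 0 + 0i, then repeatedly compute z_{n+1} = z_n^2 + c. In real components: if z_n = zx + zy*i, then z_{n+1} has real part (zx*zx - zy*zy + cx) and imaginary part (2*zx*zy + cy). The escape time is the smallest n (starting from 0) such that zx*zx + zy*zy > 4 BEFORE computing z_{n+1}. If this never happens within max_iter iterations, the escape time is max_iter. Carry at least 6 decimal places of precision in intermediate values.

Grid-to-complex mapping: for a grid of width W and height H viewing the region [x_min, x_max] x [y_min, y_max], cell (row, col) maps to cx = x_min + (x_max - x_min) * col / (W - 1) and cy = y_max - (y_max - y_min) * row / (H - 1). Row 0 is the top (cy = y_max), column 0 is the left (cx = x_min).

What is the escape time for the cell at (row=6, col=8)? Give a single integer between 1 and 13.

Answer: 13

Derivation:
z_0 = 0 + 0i, c = -0.4256 + -0.2471i
Iter 1: z = -0.4256 + -0.2471i, |z|^2 = 0.2422
Iter 2: z = -0.3055 + -0.0368i, |z|^2 = 0.0947
Iter 3: z = -0.3336 + -0.2247i, |z|^2 = 0.1617
Iter 4: z = -0.3648 + -0.0973i, |z|^2 = 0.1425
Iter 5: z = -0.3020 + -0.1762i, |z|^2 = 0.1222
Iter 6: z = -0.3654 + -0.1407i, |z|^2 = 0.1533
Iter 7: z = -0.3118 + -0.1443i, |z|^2 = 0.1181
Iter 8: z = -0.3491 + -0.1572i, |z|^2 = 0.1466
Iter 9: z = -0.3284 + -0.1374i, |z|^2 = 0.1267
Iter 10: z = -0.3366 + -0.1569i, |z|^2 = 0.1379
Iter 11: z = -0.3369 + -0.1415i, |z|^2 = 0.1335
Iter 12: z = -0.3321 + -0.1518i, |z|^2 = 0.1333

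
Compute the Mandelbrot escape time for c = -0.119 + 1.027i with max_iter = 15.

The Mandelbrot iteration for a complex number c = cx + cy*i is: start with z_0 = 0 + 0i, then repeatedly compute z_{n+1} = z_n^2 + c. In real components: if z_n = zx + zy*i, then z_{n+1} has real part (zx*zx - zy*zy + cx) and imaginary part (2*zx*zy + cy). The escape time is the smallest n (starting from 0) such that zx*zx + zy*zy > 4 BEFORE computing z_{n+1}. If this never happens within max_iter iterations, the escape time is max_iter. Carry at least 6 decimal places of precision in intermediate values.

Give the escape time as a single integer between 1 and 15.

z_0 = 0 + 0i, c = -0.1190 + 1.0270i
Iter 1: z = -0.1190 + 1.0270i, |z|^2 = 1.0689
Iter 2: z = -1.1596 + 0.7826i, |z|^2 = 1.9570
Iter 3: z = 0.6132 + -0.7879i, |z|^2 = 0.9968
Iter 4: z = -0.3638 + 0.0608i, |z|^2 = 0.1360
Iter 5: z = 0.0097 + 0.9828i, |z|^2 = 0.9660
Iter 6: z = -1.0848 + 1.0460i, |z|^2 = 2.2708
Iter 7: z = -0.0363 + -1.2423i, |z|^2 = 1.5447
Iter 8: z = -1.6610 + 1.1172i, |z|^2 = 4.0072
Escaped at iteration 8

Answer: 8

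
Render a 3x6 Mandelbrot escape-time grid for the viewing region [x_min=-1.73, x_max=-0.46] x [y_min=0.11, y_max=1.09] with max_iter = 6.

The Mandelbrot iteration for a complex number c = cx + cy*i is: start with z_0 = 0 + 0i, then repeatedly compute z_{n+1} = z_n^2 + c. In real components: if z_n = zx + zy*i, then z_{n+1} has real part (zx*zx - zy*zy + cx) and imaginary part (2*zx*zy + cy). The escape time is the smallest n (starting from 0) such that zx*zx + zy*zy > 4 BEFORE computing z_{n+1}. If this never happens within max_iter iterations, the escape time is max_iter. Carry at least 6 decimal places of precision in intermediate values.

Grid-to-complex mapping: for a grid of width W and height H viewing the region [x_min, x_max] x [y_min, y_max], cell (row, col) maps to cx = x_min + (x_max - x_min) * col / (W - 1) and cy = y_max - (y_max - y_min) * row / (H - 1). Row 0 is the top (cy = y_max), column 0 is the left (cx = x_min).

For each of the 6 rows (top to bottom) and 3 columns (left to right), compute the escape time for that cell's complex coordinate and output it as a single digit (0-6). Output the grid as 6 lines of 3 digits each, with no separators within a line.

Answer: 134
235
336
356
466
466

Derivation:
(row=0, col=0): c = -1.7300 + 1.0900i → escape time 1
(row=0, col=1): c = -1.0950 + 1.0900i → escape time 3
(row=0, col=2): c = -0.4600 + 1.0900i → escape time 4
(row=1, col=0): c = -1.7300 + 0.8940i → escape time 2
(row=1, col=1): c = -1.0950 + 0.8940i → escape time 3
(row=1, col=2): c = -0.4600 + 0.8940i → escape time 5
(row=2, col=0): c = -1.7300 + 0.6980i → escape time 3
(row=2, col=1): c = -1.0950 + 0.6980i → escape time 3
(row=2, col=2): c = -0.4600 + 0.6980i → escape time 6
(row=3, col=0): c = -1.7300 + 0.5020i → escape time 3
(row=3, col=1): c = -1.0950 + 0.5020i → escape time 5
(row=3, col=2): c = -0.4600 + 0.5020i → escape time 6
(row=4, col=0): c = -1.7300 + 0.3060i → escape time 4
(row=4, col=1): c = -1.0950 + 0.3060i → escape time 6
(row=4, col=2): c = -0.4600 + 0.3060i → escape time 6
(row=5, col=0): c = -1.7300 + 0.1100i → escape time 4
(row=5, col=1): c = -1.0950 + 0.1100i → escape time 6
(row=5, col=2): c = -0.4600 + 0.1100i → escape time 6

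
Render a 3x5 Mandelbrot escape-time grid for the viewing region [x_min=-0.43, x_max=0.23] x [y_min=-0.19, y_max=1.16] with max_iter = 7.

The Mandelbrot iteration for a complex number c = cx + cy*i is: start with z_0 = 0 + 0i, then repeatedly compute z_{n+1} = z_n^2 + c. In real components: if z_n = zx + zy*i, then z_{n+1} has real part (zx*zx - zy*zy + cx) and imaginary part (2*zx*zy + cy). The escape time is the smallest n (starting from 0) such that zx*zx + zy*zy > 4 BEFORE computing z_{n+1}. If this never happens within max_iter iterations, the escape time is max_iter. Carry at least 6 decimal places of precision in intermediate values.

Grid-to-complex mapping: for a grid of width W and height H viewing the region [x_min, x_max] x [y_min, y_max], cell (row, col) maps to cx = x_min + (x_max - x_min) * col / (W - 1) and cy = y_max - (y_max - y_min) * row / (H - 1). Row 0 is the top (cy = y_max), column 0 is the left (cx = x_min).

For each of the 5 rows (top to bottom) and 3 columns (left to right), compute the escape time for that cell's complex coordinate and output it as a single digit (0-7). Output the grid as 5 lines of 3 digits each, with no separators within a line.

Answer: 343
675
777
777
777

Derivation:
(row=0, col=0): c = -0.4300 + 1.1600i → escape time 3
(row=0, col=1): c = -0.1000 + 1.1600i → escape time 4
(row=0, col=2): c = 0.2300 + 1.1600i → escape time 3
(row=1, col=0): c = -0.4300 + 0.8225i → escape time 6
(row=1, col=1): c = -0.1000 + 0.8225i → escape time 7
(row=1, col=2): c = 0.2300 + 0.8225i → escape time 5
(row=2, col=0): c = -0.4300 + 0.4850i → escape time 7
(row=2, col=1): c = -0.1000 + 0.4850i → escape time 7
(row=2, col=2): c = 0.2300 + 0.4850i → escape time 7
(row=3, col=0): c = -0.4300 + 0.1475i → escape time 7
(row=3, col=1): c = -0.1000 + 0.1475i → escape time 7
(row=3, col=2): c = 0.2300 + 0.1475i → escape time 7
(row=4, col=0): c = -0.4300 + -0.1900i → escape time 7
(row=4, col=1): c = -0.1000 + -0.1900i → escape time 7
(row=4, col=2): c = 0.2300 + -0.1900i → escape time 7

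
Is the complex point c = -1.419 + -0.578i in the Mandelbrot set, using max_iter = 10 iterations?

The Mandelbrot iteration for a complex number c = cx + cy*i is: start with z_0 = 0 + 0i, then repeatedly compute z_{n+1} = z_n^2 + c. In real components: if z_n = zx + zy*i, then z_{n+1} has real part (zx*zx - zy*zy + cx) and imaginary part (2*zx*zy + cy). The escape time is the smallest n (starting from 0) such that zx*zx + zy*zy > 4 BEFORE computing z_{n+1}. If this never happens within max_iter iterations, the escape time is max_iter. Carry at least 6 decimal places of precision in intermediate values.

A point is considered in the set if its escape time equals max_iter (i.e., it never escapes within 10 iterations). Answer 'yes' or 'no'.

Answer: no

Derivation:
z_0 = 0 + 0i, c = -1.4190 + -0.5780i
Iter 1: z = -1.4190 + -0.5780i, |z|^2 = 2.3476
Iter 2: z = 0.2605 + 1.0624i, |z|^2 = 1.1965
Iter 3: z = -2.4798 + -0.0246i, |z|^2 = 6.1499
Escaped at iteration 3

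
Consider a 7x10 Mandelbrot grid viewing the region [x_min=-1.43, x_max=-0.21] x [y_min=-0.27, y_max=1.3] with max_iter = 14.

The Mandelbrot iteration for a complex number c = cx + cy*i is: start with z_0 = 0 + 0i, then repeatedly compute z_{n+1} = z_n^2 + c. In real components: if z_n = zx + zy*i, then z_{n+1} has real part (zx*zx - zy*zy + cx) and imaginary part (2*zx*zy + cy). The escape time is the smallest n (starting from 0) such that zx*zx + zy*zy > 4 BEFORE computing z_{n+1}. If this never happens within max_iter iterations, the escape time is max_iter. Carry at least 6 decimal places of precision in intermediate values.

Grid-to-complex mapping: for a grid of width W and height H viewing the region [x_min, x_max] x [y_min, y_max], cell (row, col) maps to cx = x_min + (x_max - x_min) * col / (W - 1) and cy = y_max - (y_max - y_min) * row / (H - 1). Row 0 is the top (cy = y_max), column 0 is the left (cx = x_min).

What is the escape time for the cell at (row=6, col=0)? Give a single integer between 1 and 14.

Answer: 5

Derivation:
z_0 = 0 + 0i, c = -1.4300 + 0.2533i
Iter 1: z = -1.4300 + 0.2533i, |z|^2 = 2.1091
Iter 2: z = 0.5507 + -0.4712i, |z|^2 = 0.5253
Iter 3: z = -1.3487 + -0.2657i, |z|^2 = 1.8897
Iter 4: z = 0.3185 + 0.9700i, |z|^2 = 1.0423
Iter 5: z = -2.2694 + 0.8712i, |z|^2 = 5.9091
Escaped at iteration 5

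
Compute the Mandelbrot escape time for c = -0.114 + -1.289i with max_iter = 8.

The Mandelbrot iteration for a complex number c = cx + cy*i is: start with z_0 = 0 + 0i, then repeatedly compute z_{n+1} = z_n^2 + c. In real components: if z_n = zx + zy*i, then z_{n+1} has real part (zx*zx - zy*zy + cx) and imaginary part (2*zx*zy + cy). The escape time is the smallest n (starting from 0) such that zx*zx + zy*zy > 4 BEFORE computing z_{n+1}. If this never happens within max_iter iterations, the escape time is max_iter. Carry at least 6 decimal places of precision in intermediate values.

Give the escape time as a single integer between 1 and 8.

Answer: 2

Derivation:
z_0 = 0 + 0i, c = -0.1140 + -1.2890i
Iter 1: z = -0.1140 + -1.2890i, |z|^2 = 1.6745
Iter 2: z = -1.7625 + -0.9951i, |z|^2 = 4.0967
Escaped at iteration 2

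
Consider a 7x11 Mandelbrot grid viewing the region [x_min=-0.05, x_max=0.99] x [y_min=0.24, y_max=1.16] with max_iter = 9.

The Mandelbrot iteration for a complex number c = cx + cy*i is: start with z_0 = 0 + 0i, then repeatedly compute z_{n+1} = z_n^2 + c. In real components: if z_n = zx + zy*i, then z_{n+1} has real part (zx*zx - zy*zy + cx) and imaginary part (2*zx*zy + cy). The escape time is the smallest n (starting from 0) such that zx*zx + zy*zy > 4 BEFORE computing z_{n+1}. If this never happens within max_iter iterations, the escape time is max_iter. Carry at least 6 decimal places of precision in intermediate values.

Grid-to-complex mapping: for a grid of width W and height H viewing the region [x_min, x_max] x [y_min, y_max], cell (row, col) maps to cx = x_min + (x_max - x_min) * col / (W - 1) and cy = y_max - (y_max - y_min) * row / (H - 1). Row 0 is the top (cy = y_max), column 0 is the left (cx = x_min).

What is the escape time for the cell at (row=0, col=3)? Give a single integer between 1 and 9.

z_0 = 0 + 0i, c = 0.4700 + 1.1600i
Iter 1: z = 0.4700 + 1.1600i, |z|^2 = 1.5665
Iter 2: z = -0.6547 + 2.2504i, |z|^2 = 5.4929
Escaped at iteration 2

Answer: 2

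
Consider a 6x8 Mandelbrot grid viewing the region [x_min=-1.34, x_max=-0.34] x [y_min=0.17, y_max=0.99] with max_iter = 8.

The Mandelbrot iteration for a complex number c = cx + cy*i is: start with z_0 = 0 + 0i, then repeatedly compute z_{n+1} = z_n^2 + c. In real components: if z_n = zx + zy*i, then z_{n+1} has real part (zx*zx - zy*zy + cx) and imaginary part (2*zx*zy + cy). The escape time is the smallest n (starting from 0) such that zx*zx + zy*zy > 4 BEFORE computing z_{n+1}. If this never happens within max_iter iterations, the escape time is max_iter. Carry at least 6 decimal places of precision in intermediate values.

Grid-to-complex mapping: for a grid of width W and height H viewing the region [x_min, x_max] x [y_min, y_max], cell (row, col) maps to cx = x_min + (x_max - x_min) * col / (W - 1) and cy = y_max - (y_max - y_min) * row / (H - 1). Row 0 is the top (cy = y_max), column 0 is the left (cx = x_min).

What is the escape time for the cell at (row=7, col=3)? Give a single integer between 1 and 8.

Answer: 8

Derivation:
z_0 = 0 + 0i, c = -0.7400 + 0.1700i
Iter 1: z = -0.7400 + 0.1700i, |z|^2 = 0.5765
Iter 2: z = -0.2213 + -0.0816i, |z|^2 = 0.0556
Iter 3: z = -0.6977 + 0.2061i, |z|^2 = 0.5292
Iter 4: z = -0.2957 + -0.1176i, |z|^2 = 0.1013
Iter 5: z = -0.6664 + 0.2396i, |z|^2 = 0.5015
Iter 6: z = -0.3533 + -0.1493i, |z|^2 = 0.1471
Iter 7: z = -0.6374 + 0.2755i, |z|^2 = 0.4822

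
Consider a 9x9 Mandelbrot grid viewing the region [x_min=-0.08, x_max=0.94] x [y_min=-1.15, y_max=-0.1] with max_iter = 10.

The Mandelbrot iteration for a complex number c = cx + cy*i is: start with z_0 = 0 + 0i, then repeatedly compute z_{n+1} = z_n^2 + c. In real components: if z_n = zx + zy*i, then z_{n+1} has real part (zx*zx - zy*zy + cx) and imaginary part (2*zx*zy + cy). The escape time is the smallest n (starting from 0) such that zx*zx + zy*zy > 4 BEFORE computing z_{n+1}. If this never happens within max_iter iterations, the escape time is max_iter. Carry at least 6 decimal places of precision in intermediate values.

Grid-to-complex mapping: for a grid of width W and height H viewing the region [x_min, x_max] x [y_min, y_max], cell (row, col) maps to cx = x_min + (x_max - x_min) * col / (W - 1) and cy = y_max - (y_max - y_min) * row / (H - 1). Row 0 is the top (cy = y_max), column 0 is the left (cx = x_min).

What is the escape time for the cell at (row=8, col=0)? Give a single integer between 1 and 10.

z_0 = 0 + 0i, c = -0.0800 + -1.1500i
Iter 1: z = -0.0800 + -1.1500i, |z|^2 = 1.3289
Iter 2: z = -1.3961 + -0.9660i, |z|^2 = 2.8823
Iter 3: z = 0.9359 + 1.5473i, |z|^2 = 3.2700
Iter 4: z = -1.5980 + 1.7463i, |z|^2 = 5.6033
Escaped at iteration 4

Answer: 4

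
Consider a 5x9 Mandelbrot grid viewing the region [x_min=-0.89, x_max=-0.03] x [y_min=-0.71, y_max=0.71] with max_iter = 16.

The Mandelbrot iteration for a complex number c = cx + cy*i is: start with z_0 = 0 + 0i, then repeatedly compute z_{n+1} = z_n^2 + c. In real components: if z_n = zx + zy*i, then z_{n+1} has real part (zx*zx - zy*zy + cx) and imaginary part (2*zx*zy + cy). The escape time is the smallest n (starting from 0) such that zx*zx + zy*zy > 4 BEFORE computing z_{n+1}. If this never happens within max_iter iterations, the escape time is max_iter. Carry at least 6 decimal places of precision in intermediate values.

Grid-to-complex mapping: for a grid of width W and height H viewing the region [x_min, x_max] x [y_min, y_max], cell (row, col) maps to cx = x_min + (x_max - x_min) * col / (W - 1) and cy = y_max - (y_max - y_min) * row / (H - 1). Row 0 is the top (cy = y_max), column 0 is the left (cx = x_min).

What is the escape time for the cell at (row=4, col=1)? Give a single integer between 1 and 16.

Answer: 16

Derivation:
z_0 = 0 + 0i, c = -0.6750 + 0.0000i
Iter 1: z = -0.6750 + 0.0000i, |z|^2 = 0.4556
Iter 2: z = -0.2194 + 0.0000i, |z|^2 = 0.0481
Iter 3: z = -0.6269 + 0.0000i, |z|^2 = 0.3930
Iter 4: z = -0.2820 + 0.0000i, |z|^2 = 0.0795
Iter 5: z = -0.5955 + 0.0000i, |z|^2 = 0.3546
Iter 6: z = -0.3204 + 0.0000i, |z|^2 = 0.1027
Iter 7: z = -0.5723 + 0.0000i, |z|^2 = 0.3276
Iter 8: z = -0.3474 + 0.0000i, |z|^2 = 0.1207
Iter 9: z = -0.5543 + 0.0000i, |z|^2 = 0.3072
Iter 10: z = -0.3678 + 0.0000i, |z|^2 = 0.1353
Iter 11: z = -0.5397 + 0.0000i, |z|^2 = 0.2913
Iter 12: z = -0.3837 + 0.0000i, |z|^2 = 0.1472
Iter 13: z = -0.5278 + 0.0000i, |z|^2 = 0.2786
Iter 14: z = -0.3964 + 0.0000i, |z|^2 = 0.1572
Iter 15: z = -0.5178 + 0.0000i, |z|^2 = 0.2682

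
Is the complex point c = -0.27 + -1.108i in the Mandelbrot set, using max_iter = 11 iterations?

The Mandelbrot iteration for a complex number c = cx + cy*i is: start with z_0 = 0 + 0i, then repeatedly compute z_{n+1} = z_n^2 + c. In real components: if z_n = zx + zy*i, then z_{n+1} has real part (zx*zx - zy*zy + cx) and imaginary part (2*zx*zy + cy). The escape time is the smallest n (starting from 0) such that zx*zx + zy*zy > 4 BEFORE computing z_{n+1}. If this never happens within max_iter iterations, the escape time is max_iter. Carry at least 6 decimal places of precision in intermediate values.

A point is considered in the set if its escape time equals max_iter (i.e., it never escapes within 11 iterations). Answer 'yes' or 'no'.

Answer: no

Derivation:
z_0 = 0 + 0i, c = -0.2700 + -1.1080i
Iter 1: z = -0.2700 + -1.1080i, |z|^2 = 1.3006
Iter 2: z = -1.4248 + -0.5097i, |z|^2 = 2.2897
Iter 3: z = 1.5002 + 0.3443i, |z|^2 = 2.3691
Iter 4: z = 1.8620 + -0.0748i, |z|^2 = 3.4725
Iter 5: z = 3.1913 + -1.3867i, |z|^2 = 12.1073
Escaped at iteration 5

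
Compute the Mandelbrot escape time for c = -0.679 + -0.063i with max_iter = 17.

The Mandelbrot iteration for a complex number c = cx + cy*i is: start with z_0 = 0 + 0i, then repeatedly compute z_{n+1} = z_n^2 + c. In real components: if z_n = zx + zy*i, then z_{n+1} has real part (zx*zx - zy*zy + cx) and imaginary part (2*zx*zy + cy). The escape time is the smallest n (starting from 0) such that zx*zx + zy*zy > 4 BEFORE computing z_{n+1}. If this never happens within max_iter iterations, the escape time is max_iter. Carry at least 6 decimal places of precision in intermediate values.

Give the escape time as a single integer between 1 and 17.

Answer: 17

Derivation:
z_0 = 0 + 0i, c = -0.6790 + -0.0630i
Iter 1: z = -0.6790 + -0.0630i, |z|^2 = 0.4650
Iter 2: z = -0.2219 + 0.0226i, |z|^2 = 0.0498
Iter 3: z = -0.6303 + -0.0730i, |z|^2 = 0.4026
Iter 4: z = -0.2871 + 0.0290i, |z|^2 = 0.0833
Iter 5: z = -0.5974 + -0.0797i, |z|^2 = 0.3632
Iter 6: z = -0.3284 + 0.0322i, |z|^2 = 0.1089
Iter 7: z = -0.5722 + -0.0841i, |z|^2 = 0.3344
Iter 8: z = -0.3587 + 0.0333i, |z|^2 = 0.1298
Iter 9: z = -0.5514 + -0.0869i, |z|^2 = 0.3116
Iter 10: z = -0.3825 + 0.0328i, |z|^2 = 0.1474
Iter 11: z = -0.5338 + -0.0881i, |z|^2 = 0.2927
Iter 12: z = -0.4018 + 0.0311i, |z|^2 = 0.1624
Iter 13: z = -0.5185 + -0.0880i, |z|^2 = 0.2766
Iter 14: z = -0.4179 + 0.0282i, |z|^2 = 0.1754
Iter 15: z = -0.5052 + -0.0866i, |z|^2 = 0.2627
Iter 16: z = -0.4313 + 0.0245i, |z|^2 = 0.1866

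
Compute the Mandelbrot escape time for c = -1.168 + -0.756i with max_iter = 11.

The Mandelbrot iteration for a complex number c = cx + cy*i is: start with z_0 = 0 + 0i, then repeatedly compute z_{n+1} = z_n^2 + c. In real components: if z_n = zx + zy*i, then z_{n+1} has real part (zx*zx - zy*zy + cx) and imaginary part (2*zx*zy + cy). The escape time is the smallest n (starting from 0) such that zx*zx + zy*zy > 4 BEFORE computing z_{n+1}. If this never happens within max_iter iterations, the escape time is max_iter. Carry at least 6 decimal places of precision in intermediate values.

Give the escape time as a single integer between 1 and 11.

z_0 = 0 + 0i, c = -1.1680 + -0.7560i
Iter 1: z = -1.1680 + -0.7560i, |z|^2 = 1.9358
Iter 2: z = -0.3753 + 1.0100i, |z|^2 = 1.1610
Iter 3: z = -2.0473 + -1.5141i, |z|^2 = 6.4840
Escaped at iteration 3

Answer: 3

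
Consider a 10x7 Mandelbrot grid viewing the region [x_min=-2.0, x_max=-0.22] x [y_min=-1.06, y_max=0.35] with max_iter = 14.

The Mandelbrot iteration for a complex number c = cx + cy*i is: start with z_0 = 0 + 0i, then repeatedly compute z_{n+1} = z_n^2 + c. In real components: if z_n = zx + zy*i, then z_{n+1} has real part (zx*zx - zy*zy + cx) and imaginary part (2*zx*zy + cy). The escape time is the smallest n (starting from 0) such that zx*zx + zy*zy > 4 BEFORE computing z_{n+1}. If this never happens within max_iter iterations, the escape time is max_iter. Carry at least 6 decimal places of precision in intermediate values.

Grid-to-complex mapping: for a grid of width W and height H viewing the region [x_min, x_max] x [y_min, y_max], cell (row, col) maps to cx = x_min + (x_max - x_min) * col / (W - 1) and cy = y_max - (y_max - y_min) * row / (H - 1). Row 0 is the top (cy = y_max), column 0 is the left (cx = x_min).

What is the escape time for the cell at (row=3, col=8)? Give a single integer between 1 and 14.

z_0 = 0 + 0i, c = -0.4178 + -0.3550i
Iter 1: z = -0.4178 + -0.3550i, |z|^2 = 0.3006
Iter 2: z = -0.3693 + -0.0584i, |z|^2 = 0.1398
Iter 3: z = -0.2848 + -0.3119i, |z|^2 = 0.1784
Iter 4: z = -0.4339 + -0.1773i, |z|^2 = 0.2197
Iter 5: z = -0.2609 + -0.2011i, |z|^2 = 0.1085
Iter 6: z = -0.3901 + -0.2500i, |z|^2 = 0.2147
Iter 7: z = -0.3281 + -0.1599i, |z|^2 = 0.1332
Iter 8: z = -0.3357 + -0.2501i, |z|^2 = 0.1752
Iter 9: z = -0.3676 + -0.1871i, |z|^2 = 0.1702
Iter 10: z = -0.3176 + -0.2174i, |z|^2 = 0.1482
Iter 11: z = -0.3642 + -0.2169i, |z|^2 = 0.1796
Iter 12: z = -0.3322 + -0.1970i, |z|^2 = 0.1492
Iter 13: z = -0.3463 + -0.2241i, |z|^2 = 0.1701

Answer: 14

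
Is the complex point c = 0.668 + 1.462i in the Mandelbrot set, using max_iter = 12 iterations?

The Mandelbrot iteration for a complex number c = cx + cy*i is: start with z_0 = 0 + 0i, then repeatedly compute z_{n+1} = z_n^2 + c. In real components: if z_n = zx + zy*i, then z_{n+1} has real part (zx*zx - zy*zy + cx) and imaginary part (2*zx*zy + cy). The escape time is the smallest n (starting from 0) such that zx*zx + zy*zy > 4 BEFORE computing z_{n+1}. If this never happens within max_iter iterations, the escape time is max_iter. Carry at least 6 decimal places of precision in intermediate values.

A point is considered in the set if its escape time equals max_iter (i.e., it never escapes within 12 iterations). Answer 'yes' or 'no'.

z_0 = 0 + 0i, c = 0.6680 + 1.4620i
Iter 1: z = 0.6680 + 1.4620i, |z|^2 = 2.5837
Iter 2: z = -1.0232 + 3.4152i, |z|^2 = 12.7108
Escaped at iteration 2

Answer: no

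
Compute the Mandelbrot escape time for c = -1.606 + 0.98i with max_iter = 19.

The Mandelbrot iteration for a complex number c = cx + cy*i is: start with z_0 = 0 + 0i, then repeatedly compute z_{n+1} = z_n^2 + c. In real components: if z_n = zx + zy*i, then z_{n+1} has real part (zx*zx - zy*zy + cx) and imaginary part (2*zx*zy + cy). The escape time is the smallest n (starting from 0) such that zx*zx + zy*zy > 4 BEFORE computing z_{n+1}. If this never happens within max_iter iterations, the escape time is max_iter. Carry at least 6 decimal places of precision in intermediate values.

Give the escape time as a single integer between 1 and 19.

z_0 = 0 + 0i, c = -1.6060 + 0.9800i
Iter 1: z = -1.6060 + 0.9800i, |z|^2 = 3.5396
Iter 2: z = 0.0128 + -2.1678i, |z|^2 = 4.6993
Escaped at iteration 2

Answer: 2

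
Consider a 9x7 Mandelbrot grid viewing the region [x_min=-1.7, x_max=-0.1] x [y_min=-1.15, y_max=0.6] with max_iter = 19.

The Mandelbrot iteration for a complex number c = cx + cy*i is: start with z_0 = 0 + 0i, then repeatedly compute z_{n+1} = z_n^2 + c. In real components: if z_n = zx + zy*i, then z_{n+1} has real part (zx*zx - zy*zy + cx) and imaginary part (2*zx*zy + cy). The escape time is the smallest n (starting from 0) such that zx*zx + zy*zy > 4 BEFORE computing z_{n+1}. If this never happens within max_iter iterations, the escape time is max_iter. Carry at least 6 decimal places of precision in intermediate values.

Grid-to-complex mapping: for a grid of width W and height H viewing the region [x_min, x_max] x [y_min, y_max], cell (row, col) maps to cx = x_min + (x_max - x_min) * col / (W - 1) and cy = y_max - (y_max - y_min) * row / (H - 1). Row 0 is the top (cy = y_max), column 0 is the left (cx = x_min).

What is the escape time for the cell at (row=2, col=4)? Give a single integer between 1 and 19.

z_0 = 0 + 0i, c = -0.9000 + 0.0167i
Iter 1: z = -0.9000 + 0.0167i, |z|^2 = 0.8103
Iter 2: z = -0.0903 + -0.0133i, |z|^2 = 0.0083
Iter 3: z = -0.8920 + 0.0191i, |z|^2 = 0.7961
Iter 4: z = -0.1047 + -0.0174i, |z|^2 = 0.0113
Iter 5: z = -0.8893 + 0.0203i, |z|^2 = 0.7914
Iter 6: z = -0.1095 + -0.0194i, |z|^2 = 0.0124
Iter 7: z = -0.8884 + 0.0209i, |z|^2 = 0.7897
Iter 8: z = -0.1112 + -0.0205i, |z|^2 = 0.0128
Iter 9: z = -0.8881 + 0.0212i, |z|^2 = 0.7891
Iter 10: z = -0.1118 + -0.0210i, |z|^2 = 0.0129
Iter 11: z = -0.8879 + 0.0214i, |z|^2 = 0.7889
Iter 12: z = -0.1120 + -0.0213i, |z|^2 = 0.0130
Iter 13: z = -0.8879 + 0.0214i, |z|^2 = 0.7888
Iter 14: z = -0.1121 + -0.0214i, |z|^2 = 0.0130
Iter 15: z = -0.8879 + 0.0215i, |z|^2 = 0.7888
Iter 16: z = -0.1121 + -0.0214i, |z|^2 = 0.0130
Iter 17: z = -0.8879 + 0.0215i, |z|^2 = 0.7888
Iter 18: z = -0.1121 + -0.0215i, |z|^2 = 0.0130

Answer: 19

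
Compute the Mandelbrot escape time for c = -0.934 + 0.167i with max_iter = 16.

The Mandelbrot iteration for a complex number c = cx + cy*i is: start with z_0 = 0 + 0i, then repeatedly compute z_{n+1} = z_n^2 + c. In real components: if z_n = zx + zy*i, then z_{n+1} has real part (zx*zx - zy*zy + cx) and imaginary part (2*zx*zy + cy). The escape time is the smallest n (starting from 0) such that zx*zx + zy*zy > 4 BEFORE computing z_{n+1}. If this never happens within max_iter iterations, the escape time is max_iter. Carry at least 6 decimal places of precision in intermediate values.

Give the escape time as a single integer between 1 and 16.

Answer: 16

Derivation:
z_0 = 0 + 0i, c = -0.9340 + 0.1670i
Iter 1: z = -0.9340 + 0.1670i, |z|^2 = 0.9002
Iter 2: z = -0.0895 + -0.1450i, |z|^2 = 0.0290
Iter 3: z = -0.9470 + 0.1930i, |z|^2 = 0.9340
Iter 4: z = -0.0744 + -0.1985i, |z|^2 = 0.0449
Iter 5: z = -0.9678 + 0.1965i, |z|^2 = 0.9754
Iter 6: z = -0.0359 + -0.2134i, |z|^2 = 0.0468
Iter 7: z = -0.9783 + 0.1823i, |z|^2 = 0.9903
Iter 8: z = -0.0102 + -0.1897i, |z|^2 = 0.0361
Iter 9: z = -0.9699 + 0.1709i, |z|^2 = 0.9699
Iter 10: z = -0.0225 + -0.1645i, |z|^2 = 0.0276
Iter 11: z = -0.9605 + 0.1744i, |z|^2 = 0.9531
Iter 12: z = -0.0418 + -0.1680i, |z|^2 = 0.0300
Iter 13: z = -0.9605 + 0.1810i, |z|^2 = 0.9553
Iter 14: z = -0.0442 + -0.1808i, |z|^2 = 0.0346
Iter 15: z = -0.9647 + 0.1830i, |z|^2 = 0.9642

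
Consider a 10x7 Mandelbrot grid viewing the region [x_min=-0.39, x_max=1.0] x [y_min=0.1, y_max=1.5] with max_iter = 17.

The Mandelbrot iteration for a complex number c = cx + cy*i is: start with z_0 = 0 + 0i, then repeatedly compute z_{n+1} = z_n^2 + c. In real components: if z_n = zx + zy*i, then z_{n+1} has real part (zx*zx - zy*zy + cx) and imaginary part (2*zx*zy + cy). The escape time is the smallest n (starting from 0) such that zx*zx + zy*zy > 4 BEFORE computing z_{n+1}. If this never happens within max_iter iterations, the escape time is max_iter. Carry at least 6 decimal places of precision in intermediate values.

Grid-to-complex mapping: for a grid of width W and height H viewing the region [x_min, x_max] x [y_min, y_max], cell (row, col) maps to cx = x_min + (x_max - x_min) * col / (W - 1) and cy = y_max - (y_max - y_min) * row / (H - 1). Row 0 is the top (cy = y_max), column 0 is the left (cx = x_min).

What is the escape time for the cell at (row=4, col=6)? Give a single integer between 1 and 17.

Answer: 4

Derivation:
z_0 = 0 + 0i, c = 0.5367 + 0.5667i
Iter 1: z = 0.5367 + 0.5667i, |z|^2 = 0.6091
Iter 2: z = 0.5036 + 1.1749i, |z|^2 = 1.6339
Iter 3: z = -0.5901 + 1.7499i, |z|^2 = 3.4105
Iter 4: z = -2.1774 + -1.4987i, |z|^2 = 6.9870
Escaped at iteration 4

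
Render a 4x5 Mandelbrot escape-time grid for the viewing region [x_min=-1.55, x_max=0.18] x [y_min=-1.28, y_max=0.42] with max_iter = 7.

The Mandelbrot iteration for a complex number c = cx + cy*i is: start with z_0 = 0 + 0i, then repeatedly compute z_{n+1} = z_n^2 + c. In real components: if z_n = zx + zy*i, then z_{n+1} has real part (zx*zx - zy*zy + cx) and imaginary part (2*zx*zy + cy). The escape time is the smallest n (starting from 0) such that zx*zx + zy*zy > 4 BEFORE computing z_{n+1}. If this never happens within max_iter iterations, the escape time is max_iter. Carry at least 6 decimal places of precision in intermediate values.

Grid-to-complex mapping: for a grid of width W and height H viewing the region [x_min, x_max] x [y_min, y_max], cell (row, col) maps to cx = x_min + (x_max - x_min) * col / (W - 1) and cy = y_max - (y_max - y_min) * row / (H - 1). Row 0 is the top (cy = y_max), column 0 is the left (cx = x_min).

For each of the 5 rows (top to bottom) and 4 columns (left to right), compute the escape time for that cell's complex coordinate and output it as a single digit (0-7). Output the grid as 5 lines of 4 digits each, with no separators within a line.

Answer: 3677
7777
3677
3355
1232

Derivation:
(row=0, col=0): c = -1.5500 + 0.4200i → escape time 3
(row=0, col=1): c = -0.9733 + 0.4200i → escape time 6
(row=0, col=2): c = -0.3967 + 0.4200i → escape time 7
(row=0, col=3): c = 0.1800 + 0.4200i → escape time 7
(row=1, col=0): c = -1.5500 + -0.0050i → escape time 7
(row=1, col=1): c = -0.9733 + -0.0050i → escape time 7
(row=1, col=2): c = -0.3967 + -0.0050i → escape time 7
(row=1, col=3): c = 0.1800 + -0.0050i → escape time 7
(row=2, col=0): c = -1.5500 + -0.4300i → escape time 3
(row=2, col=1): c = -0.9733 + -0.4300i → escape time 6
(row=2, col=2): c = -0.3967 + -0.4300i → escape time 7
(row=2, col=3): c = 0.1800 + -0.4300i → escape time 7
(row=3, col=0): c = -1.5500 + -0.8550i → escape time 3
(row=3, col=1): c = -0.9733 + -0.8550i → escape time 3
(row=3, col=2): c = -0.3967 + -0.8550i → escape time 5
(row=3, col=3): c = 0.1800 + -0.8550i → escape time 5
(row=4, col=0): c = -1.5500 + -1.2800i → escape time 1
(row=4, col=1): c = -0.9733 + -1.2800i → escape time 2
(row=4, col=2): c = -0.3967 + -1.2800i → escape time 3
(row=4, col=3): c = 0.1800 + -1.2800i → escape time 2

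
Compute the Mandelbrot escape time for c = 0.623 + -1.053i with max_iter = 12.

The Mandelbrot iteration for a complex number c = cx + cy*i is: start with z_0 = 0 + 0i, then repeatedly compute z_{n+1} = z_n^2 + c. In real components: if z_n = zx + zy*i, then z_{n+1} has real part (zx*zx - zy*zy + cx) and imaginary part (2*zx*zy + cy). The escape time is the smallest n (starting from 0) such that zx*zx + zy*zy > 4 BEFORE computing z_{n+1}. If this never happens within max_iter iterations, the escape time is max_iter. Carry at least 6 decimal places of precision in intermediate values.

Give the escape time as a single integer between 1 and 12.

Answer: 2

Derivation:
z_0 = 0 + 0i, c = 0.6230 + -1.0530i
Iter 1: z = 0.6230 + -1.0530i, |z|^2 = 1.4969
Iter 2: z = -0.0977 + -2.3650i, |z|^2 = 5.6029
Escaped at iteration 2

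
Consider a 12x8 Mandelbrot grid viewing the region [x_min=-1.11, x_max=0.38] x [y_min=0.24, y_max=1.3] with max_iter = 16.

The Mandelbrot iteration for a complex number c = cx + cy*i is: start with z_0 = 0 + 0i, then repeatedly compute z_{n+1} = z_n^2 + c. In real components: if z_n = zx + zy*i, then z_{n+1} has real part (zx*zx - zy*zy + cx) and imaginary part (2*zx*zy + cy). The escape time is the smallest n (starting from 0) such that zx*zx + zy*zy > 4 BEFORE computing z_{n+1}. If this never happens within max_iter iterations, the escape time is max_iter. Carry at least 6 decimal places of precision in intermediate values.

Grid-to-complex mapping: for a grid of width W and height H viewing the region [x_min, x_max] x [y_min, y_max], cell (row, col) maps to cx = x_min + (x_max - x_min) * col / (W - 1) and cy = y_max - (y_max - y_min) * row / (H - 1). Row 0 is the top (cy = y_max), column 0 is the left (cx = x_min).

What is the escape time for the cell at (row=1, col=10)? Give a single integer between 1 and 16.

z_0 = 0 + 0i, c = 0.2445 + 1.1486i
Iter 1: z = 0.2445 + 1.1486i, |z|^2 = 1.3790
Iter 2: z = -1.0149 + 1.7103i, |z|^2 = 3.9552
Iter 3: z = -1.6507 + -2.3229i, |z|^2 = 8.1209
Escaped at iteration 3

Answer: 3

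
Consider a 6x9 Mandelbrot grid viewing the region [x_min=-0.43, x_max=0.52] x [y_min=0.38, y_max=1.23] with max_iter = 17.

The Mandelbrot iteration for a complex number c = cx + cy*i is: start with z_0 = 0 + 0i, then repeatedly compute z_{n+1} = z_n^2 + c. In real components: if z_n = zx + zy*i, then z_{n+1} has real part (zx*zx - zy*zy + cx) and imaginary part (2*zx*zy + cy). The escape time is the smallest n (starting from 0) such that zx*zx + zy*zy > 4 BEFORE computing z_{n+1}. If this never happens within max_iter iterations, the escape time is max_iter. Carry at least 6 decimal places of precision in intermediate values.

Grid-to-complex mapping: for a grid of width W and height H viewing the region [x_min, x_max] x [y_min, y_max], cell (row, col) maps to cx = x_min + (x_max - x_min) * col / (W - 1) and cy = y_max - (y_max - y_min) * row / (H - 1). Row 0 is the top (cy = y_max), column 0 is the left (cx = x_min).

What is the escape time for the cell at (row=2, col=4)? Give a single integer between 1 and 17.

Answer: 3

Derivation:
z_0 = 0 + 0i, c = 0.3300 + 1.0175i
Iter 1: z = 0.3300 + 1.0175i, |z|^2 = 1.1442
Iter 2: z = -0.5964 + 1.6891i, |z|^2 = 3.2086
Iter 3: z = -2.1672 + -0.9972i, |z|^2 = 5.6912
Escaped at iteration 3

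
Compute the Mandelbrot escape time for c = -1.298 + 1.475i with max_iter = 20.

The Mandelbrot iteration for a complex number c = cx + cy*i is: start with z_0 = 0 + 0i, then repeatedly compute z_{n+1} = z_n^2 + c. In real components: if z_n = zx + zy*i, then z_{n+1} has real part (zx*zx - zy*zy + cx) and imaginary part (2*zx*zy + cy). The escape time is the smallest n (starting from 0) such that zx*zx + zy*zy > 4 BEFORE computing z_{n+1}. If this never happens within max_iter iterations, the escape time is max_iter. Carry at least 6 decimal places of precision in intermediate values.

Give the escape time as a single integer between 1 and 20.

z_0 = 0 + 0i, c = -1.2980 + 1.4750i
Iter 1: z = -1.2980 + 1.4750i, |z|^2 = 3.8604
Iter 2: z = -1.7888 + -2.3541i, |z|^2 = 8.7417
Escaped at iteration 2

Answer: 2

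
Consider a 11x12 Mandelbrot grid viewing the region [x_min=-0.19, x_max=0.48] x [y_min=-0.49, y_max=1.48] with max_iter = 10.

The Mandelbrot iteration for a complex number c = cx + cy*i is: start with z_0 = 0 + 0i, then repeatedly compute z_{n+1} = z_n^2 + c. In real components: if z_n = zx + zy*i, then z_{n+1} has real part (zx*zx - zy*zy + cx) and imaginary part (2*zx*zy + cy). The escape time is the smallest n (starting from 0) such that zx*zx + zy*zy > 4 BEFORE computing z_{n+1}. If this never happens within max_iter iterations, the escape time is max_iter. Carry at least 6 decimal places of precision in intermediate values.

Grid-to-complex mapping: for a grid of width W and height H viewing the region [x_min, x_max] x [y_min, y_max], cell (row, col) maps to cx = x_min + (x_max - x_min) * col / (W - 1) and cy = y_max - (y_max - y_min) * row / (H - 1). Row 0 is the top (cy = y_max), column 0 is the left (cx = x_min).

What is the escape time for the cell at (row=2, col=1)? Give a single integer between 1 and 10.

Answer: 5

Derivation:
z_0 = 0 + 0i, c = -0.1230 + 1.1218i
Iter 1: z = -0.1230 + 1.1218i, |z|^2 = 1.2736
Iter 2: z = -1.3663 + 0.8459i, |z|^2 = 2.5824
Iter 3: z = 1.0284 + -1.1896i, |z|^2 = 2.4729
Iter 4: z = -0.4805 + -1.3251i, |z|^2 = 1.9869
Iter 5: z = -1.6480 + 2.3954i, |z|^2 = 8.4537
Escaped at iteration 5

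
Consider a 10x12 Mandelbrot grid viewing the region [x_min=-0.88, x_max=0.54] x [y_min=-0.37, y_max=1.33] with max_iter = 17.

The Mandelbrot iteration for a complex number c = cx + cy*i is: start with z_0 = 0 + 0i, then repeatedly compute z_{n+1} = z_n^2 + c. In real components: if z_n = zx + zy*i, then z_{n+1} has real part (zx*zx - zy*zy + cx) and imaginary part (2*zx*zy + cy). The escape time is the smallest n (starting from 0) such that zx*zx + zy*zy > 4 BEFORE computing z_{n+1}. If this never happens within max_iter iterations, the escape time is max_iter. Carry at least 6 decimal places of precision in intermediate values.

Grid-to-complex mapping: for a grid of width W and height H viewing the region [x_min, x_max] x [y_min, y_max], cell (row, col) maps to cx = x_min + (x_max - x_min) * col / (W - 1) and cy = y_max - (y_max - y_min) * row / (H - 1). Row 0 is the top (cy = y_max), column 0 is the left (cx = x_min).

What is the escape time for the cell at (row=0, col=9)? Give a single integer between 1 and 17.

Answer: 2

Derivation:
z_0 = 0 + 0i, c = 0.5400 + 1.3300i
Iter 1: z = 0.5400 + 1.3300i, |z|^2 = 2.0605
Iter 2: z = -0.9373 + 2.7664i, |z|^2 = 8.5315
Escaped at iteration 2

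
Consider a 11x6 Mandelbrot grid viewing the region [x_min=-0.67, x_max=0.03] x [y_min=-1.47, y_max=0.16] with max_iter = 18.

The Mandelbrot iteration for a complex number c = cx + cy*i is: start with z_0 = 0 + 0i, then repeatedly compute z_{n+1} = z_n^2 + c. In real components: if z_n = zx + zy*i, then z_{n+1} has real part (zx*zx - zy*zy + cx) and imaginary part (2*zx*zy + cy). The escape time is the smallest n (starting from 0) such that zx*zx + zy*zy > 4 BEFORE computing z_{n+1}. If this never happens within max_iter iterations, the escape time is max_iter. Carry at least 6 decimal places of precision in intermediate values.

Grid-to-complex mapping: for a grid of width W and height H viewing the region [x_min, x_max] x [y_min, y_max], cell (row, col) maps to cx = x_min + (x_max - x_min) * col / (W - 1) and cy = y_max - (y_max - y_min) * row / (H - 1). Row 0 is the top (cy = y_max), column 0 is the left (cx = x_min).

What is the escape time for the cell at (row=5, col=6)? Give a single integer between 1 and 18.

z_0 = 0 + 0i, c = -0.2500 + -1.4700i
Iter 1: z = -0.2500 + -1.4700i, |z|^2 = 2.2234
Iter 2: z = -2.3484 + -0.7350i, |z|^2 = 6.0552
Escaped at iteration 2

Answer: 2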